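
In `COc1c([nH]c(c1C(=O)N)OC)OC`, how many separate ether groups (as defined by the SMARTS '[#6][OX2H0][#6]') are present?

3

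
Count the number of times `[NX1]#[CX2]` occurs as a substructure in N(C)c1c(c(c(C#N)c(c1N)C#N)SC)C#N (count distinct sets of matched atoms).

[NX1]#[CX2] is the SMARTS for a nitrile: a nitrogen triple-bonded to a two-connected carbon.
The molecule carries 3 separate instances of a nitrile (-C#N) meeting every constraint; each maps to a distinct set of atoms, giving 3 matches.

3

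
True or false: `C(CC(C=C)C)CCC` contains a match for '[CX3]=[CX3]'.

The pattern [CX3]=[CX3] describes a non-aromatic C=C double bond between two sp2 carbons — an alkene.
The molecule carries a vinyl group (-CH=CH2), whose atoms satisfy every constraint of the query, so the pattern matches.

True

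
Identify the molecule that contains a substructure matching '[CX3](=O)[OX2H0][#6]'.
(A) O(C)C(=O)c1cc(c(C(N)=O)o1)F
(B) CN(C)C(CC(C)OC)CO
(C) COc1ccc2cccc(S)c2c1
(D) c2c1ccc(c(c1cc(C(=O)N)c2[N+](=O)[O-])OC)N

A

[CX3](=O)[OX2H0][#6] describes a carbonyl carbon bonded to an oxygen that is itself bonded to carbon (no H on that O) (an ester).
(A) contains a methyl-ester group (-C(=O)OCH3), which satisfies every atom and bond constraint.
(B) has a methoxy ether (-OCH3) but the ether oxygen is not adjacent to a C=O carbon.
(C) has a methoxy ether (-OCH3) but the ether oxygen is not adjacent to a C=O carbon.
(D) has a primary amide (-C(=O)NH2) but the carbonyl is bonded to N, not to an O-C linkage.
So the answer is (A).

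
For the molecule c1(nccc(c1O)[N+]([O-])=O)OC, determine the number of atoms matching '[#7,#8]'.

6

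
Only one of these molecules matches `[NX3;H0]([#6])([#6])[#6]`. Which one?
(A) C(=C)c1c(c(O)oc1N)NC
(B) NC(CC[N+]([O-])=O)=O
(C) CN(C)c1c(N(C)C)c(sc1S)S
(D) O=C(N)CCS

C

[NX3;H0]([#6])([#6])[#6] describes a trivalent nitrogen with no H, bonded to three carbons (a tertiary amine).
(A) has a primary amino group (-NH2) but the nitrogen has H2, not H0 with three carbons.
(B) has a primary amide (-C(=O)NH2) but the amide nitrogen has H2 and only one carbon neighbour.
(C) contains a dimethylamino group (-N(CH3)2), which satisfies every atom and bond constraint.
(D) has a primary amide (-C(=O)NH2) but the amide nitrogen has H2 and only one carbon neighbour.
So the answer is (C).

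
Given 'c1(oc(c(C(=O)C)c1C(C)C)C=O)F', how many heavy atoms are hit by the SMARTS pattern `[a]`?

5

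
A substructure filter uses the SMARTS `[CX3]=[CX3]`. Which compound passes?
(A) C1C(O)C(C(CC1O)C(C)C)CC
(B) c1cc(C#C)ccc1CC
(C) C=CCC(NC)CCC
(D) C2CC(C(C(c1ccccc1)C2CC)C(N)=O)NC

[CX3]=[CX3] describes a non-aromatic C=C double bond between two sp2 carbons (an alkene).
(A) has an ethyl group (-CH2CH3) but its C-C bond is a single bond between CX4 carbons, not CX3=CX3.
(B) has an ethyl group (-CH2CH3) but its C-C bond is a single bond between CX4 carbons, not CX3=CX3.
(C) contains a vinyl group (-CH=CH2), which satisfies every atom and bond constraint.
(D) has an ethyl group (-CH2CH3) but its C-C bond is a single bond between CX4 carbons, not CX3=CX3.
So the answer is (C).

C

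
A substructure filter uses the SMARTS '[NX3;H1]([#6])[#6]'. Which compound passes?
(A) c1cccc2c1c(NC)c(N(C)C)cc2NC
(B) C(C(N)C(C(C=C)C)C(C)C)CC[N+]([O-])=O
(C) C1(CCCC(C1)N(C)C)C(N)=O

[NX3;H1]([#6])[#6] describes a trivalent nitrogen with one H, bonded to two carbons (a secondary amine).
(A) contains an N-methylamino group (-NHCH3), which satisfies every atom and bond constraint.
(B) has a primary amino group (-NH2) but the nitrogen has H2 and only one carbon neighbour.
(C) has a dimethylamino group (-N(CH3)2) but the nitrogen has H0, not H1.
So the answer is (A).

A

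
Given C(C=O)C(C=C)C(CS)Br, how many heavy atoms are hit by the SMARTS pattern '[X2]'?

1

The query [X2] means: any atom with exactly two total connections (bonds + H).
Check the 10 heavy atoms by environment: 4× C (X4) → no; 1× Br (X1) → no; 3× C (X3) → no; 1× S (X2) → match; 1× O (X1) → no.
That gives 1 matching atom.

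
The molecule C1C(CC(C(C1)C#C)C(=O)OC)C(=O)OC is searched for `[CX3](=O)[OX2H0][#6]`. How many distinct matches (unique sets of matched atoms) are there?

2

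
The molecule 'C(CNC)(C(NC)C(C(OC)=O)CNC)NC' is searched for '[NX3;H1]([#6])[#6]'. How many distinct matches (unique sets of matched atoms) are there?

[NX3;H1]([#6])[#6] is the SMARTS for a secondary amine: a trivalent nitrogen with one H, bonded to two carbons.
The molecule carries 4 separate instances of an N-methylamino group (-NHCH3) meeting every constraint; each maps to a distinct set of atoms, giving 4 matches.

4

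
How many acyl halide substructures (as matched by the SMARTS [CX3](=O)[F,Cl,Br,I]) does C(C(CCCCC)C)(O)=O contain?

[CX3](=O)[F,Cl,Br,I] is the SMARTS for an acyl halide: a carbonyl carbon bonded to a halogen.
The molecule has a carboxylic acid group (-C(=O)OH), but the carbonyl is bonded to -OH, not to a halogen; nothing else fits, so there are 0 matches.

0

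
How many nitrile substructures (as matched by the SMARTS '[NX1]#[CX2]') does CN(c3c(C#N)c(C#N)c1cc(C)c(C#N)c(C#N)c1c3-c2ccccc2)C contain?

[NX1]#[CX2] is the SMARTS for a nitrile: a nitrogen triple-bonded to a two-connected carbon.
The molecule carries 4 separate instances of a nitrile (-C#N) meeting every constraint; each maps to a distinct set of atoms, giving 4 matches.

4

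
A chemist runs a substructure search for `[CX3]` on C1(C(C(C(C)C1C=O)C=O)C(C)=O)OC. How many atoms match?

3

Check the 15 heavy atoms by environment: 8× C (X4) → no; 3× C (X3) → match; 3× O (X1) → no; 1× O (X2) → no.
That gives 3 matching atoms.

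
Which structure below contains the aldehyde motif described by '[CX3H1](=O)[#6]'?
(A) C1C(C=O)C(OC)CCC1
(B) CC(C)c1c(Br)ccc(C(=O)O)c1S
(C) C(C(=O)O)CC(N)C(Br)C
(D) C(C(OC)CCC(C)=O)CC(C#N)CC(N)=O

[CX3H1](=O)[#6] describes an sp2 carbon with one H, double-bonded to O and single-bonded to carbon (an aldehyde).
(A) contains an aldehyde (-CHO), which satisfies every atom and bond constraint.
(B) has a carboxylic acid group (-C(=O)OH) but the carbonyl carbon has H0 and is bonded to O, not H1.
(C) has a carboxylic acid group (-C(=O)OH) but the carbonyl carbon has H0 and is bonded to O, not H1.
(D) has an acetyl/ketone group (-C(=O)CH3) but the carbonyl carbon has H0 (two carbon neighbours), not H1.
So the answer is (A).

A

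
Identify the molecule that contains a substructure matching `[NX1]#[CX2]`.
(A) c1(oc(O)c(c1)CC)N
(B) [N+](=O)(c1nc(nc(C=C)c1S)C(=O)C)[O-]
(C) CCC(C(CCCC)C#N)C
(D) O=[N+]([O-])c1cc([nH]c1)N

[NX1]#[CX2] describes a nitrogen triple-bonded to a two-connected carbon (a nitrile).
(A) has a primary amino group (-NH2) but the nitrogen is NX3 (three connections), not NX1 triple-bonded.
(B) has a nitro group (-[N+](=O)[O-]) but there is no C#N triple bond.
(C) contains a nitrile (-C#N), which satisfies every atom and bond constraint.
(D) has a primary amino group (-NH2) but the nitrogen is NX3 (three connections), not NX1 triple-bonded.
So the answer is (C).

C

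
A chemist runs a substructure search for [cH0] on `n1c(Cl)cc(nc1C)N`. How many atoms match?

3

The query [cH0] means: aromatic carbon with no attached hydrogen (substituted or ring-fusion).
Check the 9 heavy atoms by environment: 2× n (aromatic, H0) → no; 3× c (aromatic, H0) → match; 1× c (aromatic, H1) → no; 1× C (H3) → no; 1× N (H2) → no; 1× Cl (H0) → no.
That gives 3 matching atoms.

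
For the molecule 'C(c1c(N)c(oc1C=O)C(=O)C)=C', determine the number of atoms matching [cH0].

4

Check the 13 heavy atoms by environment: 1× o (aromatic, H0) → no; 4× c (aromatic, H0) → match; 2× C (H1) → no; 1× C (H2) → no; 2× O (H0) → no; 1× N (H2) → no; 1× C (H0) → no; 1× C (H3) → no.
That gives 4 matching atoms.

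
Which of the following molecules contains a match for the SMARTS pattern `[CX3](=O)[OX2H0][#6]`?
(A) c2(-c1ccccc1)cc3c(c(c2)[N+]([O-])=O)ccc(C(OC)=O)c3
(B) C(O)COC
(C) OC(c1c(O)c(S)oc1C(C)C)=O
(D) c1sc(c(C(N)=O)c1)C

A

[CX3](=O)[OX2H0][#6] describes a carbonyl carbon bonded to an oxygen that is itself bonded to carbon (no H on that O) (an ester).
(A) contains a methyl-ester group (-C(=O)OCH3), which satisfies every atom and bond constraint.
(B) has a methoxy ether (-OCH3) but the ether oxygen is not adjacent to a C=O carbon.
(C) has a carboxylic acid group (-C(=O)OH) but the singly-bonded O carries H (OX2H1, not H0).
(D) has a primary amide (-C(=O)NH2) but the carbonyl is bonded to N, not to an O-C linkage.
So the answer is (A).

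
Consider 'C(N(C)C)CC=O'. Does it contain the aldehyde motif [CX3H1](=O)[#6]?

The pattern [CX3H1](=O)[#6] describes an sp2 carbon with one H, double-bonded to O and single-bonded to carbon — an aldehyde.
The molecule carries an aldehyde (-CHO), whose atoms satisfy every constraint of the query, so the pattern matches.

Yes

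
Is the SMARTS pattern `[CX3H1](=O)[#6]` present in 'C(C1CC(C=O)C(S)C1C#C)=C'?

Yes

The pattern [CX3H1](=O)[#6] describes an sp2 carbon with one H, double-bonded to O and single-bonded to carbon — an aldehyde.
The molecule carries an aldehyde (-CHO), whose atoms satisfy every constraint of the query, so the pattern matches.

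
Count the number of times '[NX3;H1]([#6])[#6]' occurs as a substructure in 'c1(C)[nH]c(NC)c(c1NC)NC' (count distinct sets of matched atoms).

[NX3;H1]([#6])[#6] is the SMARTS for a secondary amine: a trivalent nitrogen with one H, bonded to two carbons.
The molecule carries 3 separate instances of an N-methylamino group (-NHCH3) meeting every constraint; each maps to a distinct set of atoms, giving 3 matches.

3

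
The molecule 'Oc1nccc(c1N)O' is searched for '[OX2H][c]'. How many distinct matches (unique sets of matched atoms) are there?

2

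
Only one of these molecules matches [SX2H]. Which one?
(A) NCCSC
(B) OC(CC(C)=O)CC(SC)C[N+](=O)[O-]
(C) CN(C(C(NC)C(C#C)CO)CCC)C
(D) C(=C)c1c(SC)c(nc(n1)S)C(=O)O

D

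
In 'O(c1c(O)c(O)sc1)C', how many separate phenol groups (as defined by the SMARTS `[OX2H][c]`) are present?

2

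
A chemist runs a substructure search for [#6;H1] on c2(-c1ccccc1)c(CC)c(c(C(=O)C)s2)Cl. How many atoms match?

5

Check the 17 heavy atoms by environment: 1× s (aromatic, H0) → no; 5× c (aromatic, H0) → no; 5× c (aromatic, H1) → match; 1× C (H0) → no; 1× O (H0) → no; 2× C (H3) → no; 1× Cl (H0) → no; 1× C (H2) → no.
That gives 5 matching atoms.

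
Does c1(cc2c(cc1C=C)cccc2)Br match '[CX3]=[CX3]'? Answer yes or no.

Yes

The pattern [CX3]=[CX3] describes a non-aromatic C=C double bond between two sp2 carbons — an alkene.
The molecule carries a vinyl group (-CH=CH2), whose atoms satisfy every constraint of the query, so the pattern matches.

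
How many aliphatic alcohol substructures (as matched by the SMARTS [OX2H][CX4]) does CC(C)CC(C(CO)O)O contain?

3

[OX2H][CX4] is the SMARTS for an aliphatic alcohol: a hydroxyl oxygen bound to an sp3 (X4) carbon.
The molecule carries 3 separate instances of a hydroxyl group (-OH) meeting every constraint; each maps to a distinct set of atoms, giving 3 matches.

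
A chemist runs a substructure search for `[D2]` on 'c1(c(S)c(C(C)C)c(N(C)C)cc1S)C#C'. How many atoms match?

The query [D2] means: atom with exactly two heavy-atom neighbours.
Check the 16 heavy atoms by environment: 1× c (aromatic, D2) → match; 5× c (aromatic, D3) → no; 2× S (D1) → no; 1× C (D3) → no; 5× C (D1) → no; 1× C (D2) → match; 1× N (D3) → no.
Summing the matching environments: 1 + 1 = 2 matching atoms.

2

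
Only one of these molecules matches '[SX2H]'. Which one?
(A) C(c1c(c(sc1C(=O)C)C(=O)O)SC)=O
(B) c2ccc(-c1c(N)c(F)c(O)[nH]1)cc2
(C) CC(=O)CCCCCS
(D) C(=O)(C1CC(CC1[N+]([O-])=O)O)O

C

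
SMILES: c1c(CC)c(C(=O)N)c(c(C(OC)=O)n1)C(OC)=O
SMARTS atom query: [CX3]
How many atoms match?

Check the 19 heavy atoms by environment: 1× n (aromatic, X2) → no; 5× c (aromatic, X3) → no; 4× C (X4) → no; 3× C (X3) → match; 3× O (X1) → no; 2× O (X2) → no; 1× N (X3) → no.
That gives 3 matching atoms.

3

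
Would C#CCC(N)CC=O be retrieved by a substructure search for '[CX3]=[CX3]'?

No

The pattern [CX3]=[CX3] describes a non-aromatic C=C double bond between two sp2 carbons — an alkene.
The closest candidate here is an ethynyl group (-C#CH), but the C-C bond is a triple bond, not a double bond. No other fragment satisfies the full query, so there is no match.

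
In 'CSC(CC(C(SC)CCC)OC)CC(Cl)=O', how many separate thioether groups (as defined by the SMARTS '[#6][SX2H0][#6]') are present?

[#6][SX2H0][#6] is the SMARTS for a thioether: an aliphatic sulfur bridging two carbons with no H on the sulfur.
The molecule carries 2 separate instances of a methylthio ether (-SCH3) meeting every constraint; each maps to a distinct set of atoms, giving 2 matches.

2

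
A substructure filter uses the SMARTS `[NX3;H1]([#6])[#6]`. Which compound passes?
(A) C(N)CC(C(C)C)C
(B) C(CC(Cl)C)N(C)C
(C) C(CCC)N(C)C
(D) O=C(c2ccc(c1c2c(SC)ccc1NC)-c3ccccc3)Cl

D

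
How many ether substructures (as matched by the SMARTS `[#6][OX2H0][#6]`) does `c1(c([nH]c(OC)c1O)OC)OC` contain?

[#6][OX2H0][#6] is the SMARTS for an ether: an aliphatic oxygen bridging two carbons with no H on the oxygen.
The molecule carries 3 separate instances of a methoxy ether (-OCH3) meeting every constraint; each maps to a distinct set of atoms, giving 3 matches.

3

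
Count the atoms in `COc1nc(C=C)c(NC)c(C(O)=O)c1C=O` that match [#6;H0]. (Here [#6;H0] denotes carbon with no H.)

6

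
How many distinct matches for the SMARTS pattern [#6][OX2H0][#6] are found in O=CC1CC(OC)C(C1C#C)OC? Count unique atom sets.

[#6][OX2H0][#6] is the SMARTS for an ether: an aliphatic oxygen bridging two carbons with no H on the oxygen.
The molecule carries 2 separate instances of a methoxy ether (-OCH3) meeting every constraint; each maps to a distinct set of atoms, giving 2 matches.

2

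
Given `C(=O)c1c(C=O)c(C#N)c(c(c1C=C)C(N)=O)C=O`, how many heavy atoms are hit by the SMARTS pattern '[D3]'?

7

The query [D3] means: atom with exactly three heavy-atom neighbours.
Check the 19 heavy atoms by environment: 6× c (aromatic, D3) → match; 5× C (D2) → no; 4× O (D1) → no; 1× C (D1) → no; 2× N (D1) → no; 1× C (D3) → match.
Summing the matching environments: 6 + 1 = 7 matching atoms.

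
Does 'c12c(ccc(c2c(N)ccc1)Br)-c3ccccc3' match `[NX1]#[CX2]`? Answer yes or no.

The pattern [NX1]#[CX2] describes a nitrogen triple-bonded to a two-connected carbon — a nitrile.
The closest candidate here is a primary amino group (-NH2), but the nitrogen is NX3 (three connections), not NX1 triple-bonded. No other fragment satisfies the full query, so there is no match.

No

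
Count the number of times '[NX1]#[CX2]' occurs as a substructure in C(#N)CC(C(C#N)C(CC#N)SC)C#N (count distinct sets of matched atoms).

[NX1]#[CX2] is the SMARTS for a nitrile: a nitrogen triple-bonded to a two-connected carbon.
The molecule carries 4 separate instances of a nitrile (-C#N) meeting every constraint; each maps to a distinct set of atoms, giving 4 matches.

4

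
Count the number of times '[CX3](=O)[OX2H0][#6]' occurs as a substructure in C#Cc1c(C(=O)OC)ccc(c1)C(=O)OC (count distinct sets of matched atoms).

2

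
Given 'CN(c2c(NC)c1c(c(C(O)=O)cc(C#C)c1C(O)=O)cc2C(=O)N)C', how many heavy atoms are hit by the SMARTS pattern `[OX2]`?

Check the 26 heavy atoms by environment: 10× c (aromatic, X3) → no; 2× C (X2) → no; 3× C (X3) → no; 3× O (X1) → no; 2× O (X2) → match; 3× N (X3) → no; 3× C (X4) → no.
That gives 2 matching atoms.

2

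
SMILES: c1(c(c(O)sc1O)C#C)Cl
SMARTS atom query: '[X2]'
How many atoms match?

5

The query [X2] means: any atom with exactly two total connections (bonds + H).
Check the 10 heavy atoms by environment: 1× s (aromatic, X2) → match; 4× c (aromatic, X3) → no; 2× O (X2) → match; 2× C (X2) → match; 1× Cl (X1) → no.
Summing the matching environments: 1 + 2 + 2 = 5 matching atoms.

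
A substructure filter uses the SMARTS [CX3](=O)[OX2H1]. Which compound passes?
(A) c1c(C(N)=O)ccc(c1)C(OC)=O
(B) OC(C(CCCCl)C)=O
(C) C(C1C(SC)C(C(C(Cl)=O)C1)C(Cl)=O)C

[CX3](=O)[OX2H1] describes an sp2 carbon double-bonded to O and single-bonded to an -OH oxygen (a carboxylic acid).
(A) has a methyl-ester group (-C(=O)OCH3) but the singly-bonded O has no H (OX2H0, not OX2H1).
(B) contains a carboxylic acid group (-C(=O)OH), which satisfies every atom and bond constraint.
(C) has an acyl chloride (-C(=O)Cl) but the carbonyl is bonded to Cl, not to an -OH oxygen.
So the answer is (B).

B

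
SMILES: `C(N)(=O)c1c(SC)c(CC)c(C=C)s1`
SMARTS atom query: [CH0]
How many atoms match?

1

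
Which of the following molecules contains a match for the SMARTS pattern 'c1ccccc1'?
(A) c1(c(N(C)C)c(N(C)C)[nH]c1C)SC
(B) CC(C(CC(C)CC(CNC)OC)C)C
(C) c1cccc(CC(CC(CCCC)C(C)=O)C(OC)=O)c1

c1ccccc1 describes six aromatic carbons in a ring (a benzene ring).
(A) has a methyl group (-CH3) but no six-membered all-carbon aromatic ring is present.
(B) has a methyl group (-CH3) but no six-membered all-carbon aromatic ring is present.
(C) contains a phenyl ring, which satisfies every atom and bond constraint.
So the answer is (C).

C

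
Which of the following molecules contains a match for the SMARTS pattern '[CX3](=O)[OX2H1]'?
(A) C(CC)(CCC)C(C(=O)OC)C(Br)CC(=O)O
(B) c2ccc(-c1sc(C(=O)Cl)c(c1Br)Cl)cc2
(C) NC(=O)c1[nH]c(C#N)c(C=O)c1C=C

[CX3](=O)[OX2H1] describes an sp2 carbon double-bonded to O and single-bonded to an -OH oxygen (a carboxylic acid).
(A) contains a carboxylic acid group (-C(=O)OH), which satisfies every atom and bond constraint.
(B) has an acyl chloride (-C(=O)Cl) but the carbonyl is bonded to Cl, not to an -OH oxygen.
(C) has an aldehyde (-CHO) but there is no singly-bonded oxygen on the carbonyl carbon.
So the answer is (A).

A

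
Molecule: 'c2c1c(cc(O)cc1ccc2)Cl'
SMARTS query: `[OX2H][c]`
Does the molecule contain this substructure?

Yes

The pattern [OX2H][c] describes a hydroxyl oxygen attached to an aromatic carbon — a phenol.
The molecule carries a hydroxyl group (-OH), whose atoms satisfy every constraint of the query, so the pattern matches.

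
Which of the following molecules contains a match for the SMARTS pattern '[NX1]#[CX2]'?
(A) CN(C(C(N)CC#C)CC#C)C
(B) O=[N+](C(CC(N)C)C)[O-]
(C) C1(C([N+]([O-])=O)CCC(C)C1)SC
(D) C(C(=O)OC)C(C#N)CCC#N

D

[NX1]#[CX2] describes a nitrogen triple-bonded to a two-connected carbon (a nitrile).
(A) has a primary amino group (-NH2) but the nitrogen is NX3 (three connections), not NX1 triple-bonded.
(B) has a primary amino group (-NH2) but the nitrogen is NX3 (three connections), not NX1 triple-bonded.
(C) has a nitro group (-[N+](=O)[O-]) but there is no C#N triple bond.
(D) contains a nitrile (-C#N), which satisfies every atom and bond constraint.
So the answer is (D).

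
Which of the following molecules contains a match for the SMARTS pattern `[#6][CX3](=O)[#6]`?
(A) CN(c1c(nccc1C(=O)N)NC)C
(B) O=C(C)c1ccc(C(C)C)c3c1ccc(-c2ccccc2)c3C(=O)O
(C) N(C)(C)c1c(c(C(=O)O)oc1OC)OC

B

[#6][CX3](=O)[#6] describes a carbonyl carbon (no H) flanked by two carbons (a ketone).
(A) has a primary amide (-C(=O)NH2) but one neighbour of the carbonyl carbon is N, not C.
(B) contains an acetyl/ketone group (-C(=O)CH3), which satisfies every atom and bond constraint.
(C) has a carboxylic acid group (-C(=O)OH) but one neighbour of the carbonyl carbon is O, not C.
So the answer is (B).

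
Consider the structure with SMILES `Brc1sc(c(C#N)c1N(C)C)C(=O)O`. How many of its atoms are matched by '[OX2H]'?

The query [OX2H] means: aliphatic oxygen with two connections, one of which is H — an -OH oxygen.
Check the 14 heavy atoms by environment: 1× s (aromatic, H0, X2) → no; 4× c (aromatic, H0, X3) → no; 1× Br (H0, X1) → no; 1× C (H0, X3) → no; 1× O (H0, X1) → no; 1× O (H1, X2) → match; 1× C (H0, X2) → no; 1× N (H0, X1) → no; 1× N (H0, X3) → no; 2× C (H3, X4) → no.
That gives 1 matching atom.

1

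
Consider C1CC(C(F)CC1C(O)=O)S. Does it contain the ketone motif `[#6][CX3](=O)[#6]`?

No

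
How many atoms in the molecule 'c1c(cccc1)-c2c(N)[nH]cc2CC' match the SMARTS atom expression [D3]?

The query [D3] means: atom with exactly three heavy-atom neighbours.
Check the 14 heavy atoms by environment: 1× n (aromatic, D2) → no; 6× c (aromatic, D2) → no; 4× c (aromatic, D3) → match; 1× C (D2) → no; 1× C (D1) → no; 1× N (D1) → no.
That gives 4 matching atoms.

4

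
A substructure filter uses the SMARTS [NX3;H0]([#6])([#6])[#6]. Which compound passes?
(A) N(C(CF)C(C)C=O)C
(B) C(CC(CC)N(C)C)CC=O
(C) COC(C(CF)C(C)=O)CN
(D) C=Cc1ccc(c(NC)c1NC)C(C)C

[NX3;H0]([#6])([#6])[#6] describes a trivalent nitrogen with no H, bonded to three carbons (a tertiary amine).
(A) has an N-methylamino group (-NHCH3) but the nitrogen still has one H (H1), not H0.
(B) contains a dimethylamino group (-N(CH3)2), which satisfies every atom and bond constraint.
(C) has a primary amino group (-NH2) but the nitrogen has H2, not H0 with three carbons.
(D) has an N-methylamino group (-NHCH3) but the nitrogen still has one H (H1), not H0.
So the answer is (B).

B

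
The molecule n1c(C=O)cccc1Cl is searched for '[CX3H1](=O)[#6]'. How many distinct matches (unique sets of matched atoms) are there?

[CX3H1](=O)[#6] is the SMARTS for an aldehyde: an sp2 carbon with one H, double-bonded to O and single-bonded to carbon.
Exactly one fragment in the molecule meets all constraints, giving 1 match.

1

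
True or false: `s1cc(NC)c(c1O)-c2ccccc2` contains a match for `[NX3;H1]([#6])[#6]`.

The pattern [NX3;H1]([#6])[#6] describes a trivalent nitrogen with one H, bonded to two carbons — a secondary amine.
The molecule carries an N-methylamino group (-NHCH3), whose atoms satisfy every constraint of the query, so the pattern matches.

True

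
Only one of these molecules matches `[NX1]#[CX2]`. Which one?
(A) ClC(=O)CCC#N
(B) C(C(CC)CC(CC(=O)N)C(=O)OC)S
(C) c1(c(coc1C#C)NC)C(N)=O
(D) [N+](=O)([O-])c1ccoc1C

A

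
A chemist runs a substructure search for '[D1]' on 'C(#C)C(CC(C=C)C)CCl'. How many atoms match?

4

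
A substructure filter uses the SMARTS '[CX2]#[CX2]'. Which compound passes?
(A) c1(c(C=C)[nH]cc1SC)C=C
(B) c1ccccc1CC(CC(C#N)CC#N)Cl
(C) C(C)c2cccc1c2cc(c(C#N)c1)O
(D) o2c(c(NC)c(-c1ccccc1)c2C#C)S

D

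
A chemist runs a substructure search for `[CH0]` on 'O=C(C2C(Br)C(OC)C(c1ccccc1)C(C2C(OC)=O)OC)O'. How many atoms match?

2

The query [CH0] means: aliphatic carbon with no attached hydrogen.
Check the 24 heavy atoms by environment: 6× C (H1) → no; 5× O (H0) → no; 3× C (H3) → no; 1× Br (H0) → no; 2× C (H0) → match; 1× O (H1) → no; 1× c (aromatic, H0) → no; 5× c (aromatic, H1) → no.
That gives 2 matching atoms.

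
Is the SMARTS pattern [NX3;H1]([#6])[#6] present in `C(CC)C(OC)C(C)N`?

No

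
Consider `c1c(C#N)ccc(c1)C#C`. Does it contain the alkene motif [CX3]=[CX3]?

The pattern [CX3]=[CX3] describes a non-aromatic C=C double bond between two sp2 carbons — an alkene.
The closest candidate here is an ethynyl group (-C#CH), but the C-C bond is a triple bond, not a double bond. No other fragment satisfies the full query, so there is no match.

No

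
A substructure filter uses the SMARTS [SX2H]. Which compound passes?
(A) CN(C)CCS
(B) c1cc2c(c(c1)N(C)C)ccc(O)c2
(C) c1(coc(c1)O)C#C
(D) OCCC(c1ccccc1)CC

A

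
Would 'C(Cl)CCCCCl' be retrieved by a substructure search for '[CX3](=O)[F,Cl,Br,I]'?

No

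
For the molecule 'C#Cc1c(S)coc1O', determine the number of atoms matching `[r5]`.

5

Check the 9 heavy atoms by environment: 1× o (aromatic, in 5-ring) → match; 4× c (aromatic, in 5-ring) → match; 2× C (acyclic) → no; 1× O (acyclic) → no; 1× S (acyclic) → no.
Summing the matching environments: 1 + 4 = 5 matching atoms.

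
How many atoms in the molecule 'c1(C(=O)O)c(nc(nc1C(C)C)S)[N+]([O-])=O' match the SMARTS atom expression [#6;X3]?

5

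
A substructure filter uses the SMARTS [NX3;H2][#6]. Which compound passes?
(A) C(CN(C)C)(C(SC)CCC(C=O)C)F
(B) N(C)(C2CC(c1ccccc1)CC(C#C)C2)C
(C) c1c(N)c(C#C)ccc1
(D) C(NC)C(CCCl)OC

C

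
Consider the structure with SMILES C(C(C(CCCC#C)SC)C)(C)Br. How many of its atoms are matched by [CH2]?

3

The query [CH2] means: aliphatic carbon with exactly two hydrogens.
Check the 13 heavy atoms by environment: 3× C (H2) → match; 4× C (H1) → no; 3× C (H3) → no; 1× C (H0) → no; 1× S (H0) → no; 1× Br (H0) → no.
That gives 3 matching atoms.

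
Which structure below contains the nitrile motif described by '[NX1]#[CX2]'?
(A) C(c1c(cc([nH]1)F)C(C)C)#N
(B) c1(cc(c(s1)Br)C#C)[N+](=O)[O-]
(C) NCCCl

[NX1]#[CX2] describes a nitrogen triple-bonded to a two-connected carbon (a nitrile).
(A) contains a nitrile (-C#N), which satisfies every atom and bond constraint.
(B) has a nitro group (-[N+](=O)[O-]) but there is no C#N triple bond.
(C) has a primary amino group (-NH2) but the nitrogen is NX3 (three connections), not NX1 triple-bonded.
So the answer is (A).

A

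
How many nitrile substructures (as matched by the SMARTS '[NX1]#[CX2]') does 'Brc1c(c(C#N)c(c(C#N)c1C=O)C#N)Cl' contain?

3

[NX1]#[CX2] is the SMARTS for a nitrile: a nitrogen triple-bonded to a two-connected carbon.
The molecule carries 3 separate instances of a nitrile (-C#N) meeting every constraint; each maps to a distinct set of atoms, giving 3 matches.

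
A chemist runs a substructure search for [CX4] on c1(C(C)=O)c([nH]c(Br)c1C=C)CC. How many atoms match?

Check the 13 heavy atoms by environment: 1× n (aromatic, X3) → no; 4× c (aromatic, X3) → no; 3× C (X3) → no; 1× O (X1) → no; 3× C (X4) → match; 1× Br (X1) → no.
That gives 3 matching atoms.

3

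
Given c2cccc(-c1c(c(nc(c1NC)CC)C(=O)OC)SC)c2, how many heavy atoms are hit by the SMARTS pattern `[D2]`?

Check the 22 heavy atoms by environment: 1× n (aromatic, D2) → match; 6× c (aromatic, D3) → no; 1× S (D2) → match; 4× C (D1) → no; 1× C (D3) → no; 1× O (D1) → no; 1× O (D2) → match; 5× c (aromatic, D2) → match; 1× C (D2) → match; 1× N (D2) → match.
Summing the matching environments: 1 + 1 + 1 + 5 + 1 + 1 = 10 matching atoms.

10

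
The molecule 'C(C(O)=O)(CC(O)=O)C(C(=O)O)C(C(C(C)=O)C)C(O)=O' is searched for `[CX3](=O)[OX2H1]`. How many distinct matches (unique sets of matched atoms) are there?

[CX3](=O)[OX2H1] is the SMARTS for a carboxylic acid: an sp2 carbon double-bonded to O and single-bonded to an -OH oxygen.
The molecule carries 4 separate instances of a carboxylic acid group (-C(=O)OH) meeting every constraint; each maps to a distinct set of atoms, giving 4 matches.

4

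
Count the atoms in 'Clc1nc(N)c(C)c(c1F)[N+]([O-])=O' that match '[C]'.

1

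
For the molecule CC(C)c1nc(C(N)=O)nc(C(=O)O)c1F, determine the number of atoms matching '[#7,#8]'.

6

Check the 16 heavy atoms by environment: 2× n (aromatic) → match; 4× c (aromatic) → no; 5× C → no; 1× F → no; 3× O → match; 1× N → match.
Summing the matching environments: 2 + 3 + 1 = 6 matching atoms.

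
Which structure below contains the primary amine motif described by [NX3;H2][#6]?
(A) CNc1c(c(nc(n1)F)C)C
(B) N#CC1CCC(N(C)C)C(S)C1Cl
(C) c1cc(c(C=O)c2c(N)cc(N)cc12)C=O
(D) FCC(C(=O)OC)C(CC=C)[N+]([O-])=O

C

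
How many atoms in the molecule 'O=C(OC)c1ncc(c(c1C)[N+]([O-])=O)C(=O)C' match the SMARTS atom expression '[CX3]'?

2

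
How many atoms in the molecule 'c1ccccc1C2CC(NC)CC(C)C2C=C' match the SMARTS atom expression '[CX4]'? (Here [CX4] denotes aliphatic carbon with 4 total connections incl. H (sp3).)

8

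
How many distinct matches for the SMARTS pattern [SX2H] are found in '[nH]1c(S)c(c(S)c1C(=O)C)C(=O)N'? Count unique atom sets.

[SX2H] is the SMARTS for a thiol: an aliphatic sulfur with two connections, one being H.
The molecule carries 2 separate instances of a thiol (-SH) meeting every constraint; each maps to a distinct set of atoms, giving 2 matches.

2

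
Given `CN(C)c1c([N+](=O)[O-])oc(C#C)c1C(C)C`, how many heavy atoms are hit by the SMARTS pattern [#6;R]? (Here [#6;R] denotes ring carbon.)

4

Check the 16 heavy atoms by environment: 1× o (aromatic, in 5-ring) → no; 4× c (aromatic, in 5-ring) → match; 1× N (acyclic) → no; 7× C (acyclic) → no; 1× N (charge +1, acyclic) → no; 1× O (charge -1, acyclic) → no; 1× O (acyclic) → no.
That gives 4 matching atoms.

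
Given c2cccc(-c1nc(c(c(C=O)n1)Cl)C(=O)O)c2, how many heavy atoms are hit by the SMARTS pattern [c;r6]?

10

Check the 18 heavy atoms by environment: 2× n (aromatic, in 6-ring) → no; 10× c (aromatic, in 6-ring) → match; 2× C (acyclic) → no; 3× O (acyclic) → no; 1× Cl (acyclic) → no.
That gives 10 matching atoms.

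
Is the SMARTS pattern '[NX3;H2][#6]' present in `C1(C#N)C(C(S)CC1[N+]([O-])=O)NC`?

No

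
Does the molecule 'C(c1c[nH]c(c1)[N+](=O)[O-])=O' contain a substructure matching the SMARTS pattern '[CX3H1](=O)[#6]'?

Yes

The pattern [CX3H1](=O)[#6] describes an sp2 carbon with one H, double-bonded to O and single-bonded to carbon — an aldehyde.
The molecule carries an aldehyde (-CHO), whose atoms satisfy every constraint of the query, so the pattern matches.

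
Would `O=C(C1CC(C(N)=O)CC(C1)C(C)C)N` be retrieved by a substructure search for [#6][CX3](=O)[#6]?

The pattern [#6][CX3](=O)[#6] describes a carbonyl carbon (no H) flanked by two carbons — a ketone.
The closest candidate here is a primary amide (-C(=O)NH2), but one neighbour of the carbonyl carbon is N, not C. No other fragment satisfies the full query, so there is no match.

No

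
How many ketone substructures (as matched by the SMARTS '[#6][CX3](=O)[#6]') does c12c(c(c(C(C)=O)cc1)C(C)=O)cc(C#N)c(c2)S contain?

2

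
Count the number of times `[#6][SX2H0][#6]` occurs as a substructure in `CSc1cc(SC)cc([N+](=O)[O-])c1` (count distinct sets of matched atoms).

[#6][SX2H0][#6] is the SMARTS for a thioether: an aliphatic sulfur bridging two carbons with no H on the sulfur.
The molecule carries 2 separate instances of a methylthio ether (-SCH3) meeting every constraint; each maps to a distinct set of atoms, giving 2 matches.

2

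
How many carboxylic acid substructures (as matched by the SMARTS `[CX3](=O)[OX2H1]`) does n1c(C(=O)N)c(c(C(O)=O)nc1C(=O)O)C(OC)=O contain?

[CX3](=O)[OX2H1] is the SMARTS for a carboxylic acid: an sp2 carbon double-bonded to O and single-bonded to an -OH oxygen.
The molecule carries 2 separate instances of a carboxylic acid group (-C(=O)OH) meeting every constraint; each maps to a distinct set of atoms, giving 2 matches.

2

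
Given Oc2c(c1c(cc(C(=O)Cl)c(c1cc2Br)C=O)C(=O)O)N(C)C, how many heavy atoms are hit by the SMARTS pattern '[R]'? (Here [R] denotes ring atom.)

10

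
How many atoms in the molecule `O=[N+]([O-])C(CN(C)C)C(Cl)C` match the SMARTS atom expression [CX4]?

The query [CX4] means: C with X4: aliphatic carbon with exactly 4 total connections (bonds + H).
Check the 11 heavy atoms by environment: 6× C (X4) → match; 1× Cl (X1) → no; 1× N (charge +1, X3) → no; 1× O (charge -1, X1) → no; 1× O (X1) → no; 1× N (X3) → no.
That gives 6 matching atoms.

6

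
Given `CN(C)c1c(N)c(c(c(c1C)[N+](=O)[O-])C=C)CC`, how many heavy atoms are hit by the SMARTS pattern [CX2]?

The query [CX2] means: C with X2: aliphatic carbon with exactly 2 total connections.
Check the 18 heavy atoms by environment: 6× c (aromatic, X3) → no; 2× N (X3) → no; 5× C (X4) → no; 2× C (X3) → no; 1× N (charge +1, X3) → no; 1× O (charge -1, X1) → no; 1× O (X1) → no.
No environment satisfies the query, so 0 matching atoms.

0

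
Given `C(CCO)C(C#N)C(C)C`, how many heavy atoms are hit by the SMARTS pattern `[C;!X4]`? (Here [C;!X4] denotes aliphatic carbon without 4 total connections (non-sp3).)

1

The query [C;!X4] means: aliphatic carbon that does not have four total connections.
Check the 10 heavy atoms by environment: 7× C (X4) → no; 1× O (X2) → no; 1× C (X2) → match; 1× N (X1) → no.
That gives 1 matching atom.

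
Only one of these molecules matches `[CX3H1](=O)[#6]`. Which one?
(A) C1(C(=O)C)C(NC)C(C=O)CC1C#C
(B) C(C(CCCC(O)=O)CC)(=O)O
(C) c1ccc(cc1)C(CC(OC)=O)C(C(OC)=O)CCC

A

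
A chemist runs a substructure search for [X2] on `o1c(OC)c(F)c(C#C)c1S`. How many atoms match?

5

The query [X2] means: any atom with exactly two total connections (bonds + H).
Check the 11 heavy atoms by environment: 1× o (aromatic, X2) → match; 4× c (aromatic, X3) → no; 1× F (X1) → no; 1× O (X2) → match; 1× C (X4) → no; 1× S (X2) → match; 2× C (X2) → match.
Summing the matching environments: 1 + 1 + 1 + 2 = 5 matching atoms.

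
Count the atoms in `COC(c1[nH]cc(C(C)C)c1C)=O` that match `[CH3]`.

4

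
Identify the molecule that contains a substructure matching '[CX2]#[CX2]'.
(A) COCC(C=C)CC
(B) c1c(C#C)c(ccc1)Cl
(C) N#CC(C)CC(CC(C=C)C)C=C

B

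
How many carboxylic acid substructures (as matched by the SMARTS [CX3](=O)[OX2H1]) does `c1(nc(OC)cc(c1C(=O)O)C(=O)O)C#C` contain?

[CX3](=O)[OX2H1] is the SMARTS for a carboxylic acid: an sp2 carbon double-bonded to O and single-bonded to an -OH oxygen.
The molecule carries 2 separate instances of a carboxylic acid group (-C(=O)OH) meeting every constraint; each maps to a distinct set of atoms, giving 2 matches.

2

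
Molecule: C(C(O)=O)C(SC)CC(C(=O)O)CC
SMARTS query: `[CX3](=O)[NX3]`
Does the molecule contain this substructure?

The pattern [CX3](=O)[NX3] describes a carbonyl carbon bonded to a trivalent nitrogen — an amide.
The closest candidate here is a carboxylic acid group (-C(=O)OH), but the carbonyl is bonded to O, not to an NX3 nitrogen. No other fragment satisfies the full query, so there is no match.

No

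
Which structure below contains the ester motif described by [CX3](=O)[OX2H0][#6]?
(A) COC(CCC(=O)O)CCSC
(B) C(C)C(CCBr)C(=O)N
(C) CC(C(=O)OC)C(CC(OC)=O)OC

C

[CX3](=O)[OX2H0][#6] describes a carbonyl carbon bonded to an oxygen that is itself bonded to carbon (no H on that O) (an ester).
(A) has a carboxylic acid group (-C(=O)OH) but the singly-bonded O carries H (OX2H1, not H0).
(B) has a primary amide (-C(=O)NH2) but the carbonyl is bonded to N, not to an O-C linkage.
(C) contains a methyl-ester group (-C(=O)OCH3), which satisfies every atom and bond constraint.
So the answer is (C).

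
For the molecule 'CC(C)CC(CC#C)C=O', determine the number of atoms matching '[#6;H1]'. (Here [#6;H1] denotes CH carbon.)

4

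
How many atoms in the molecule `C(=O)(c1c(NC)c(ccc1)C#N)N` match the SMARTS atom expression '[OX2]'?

Check the 13 heavy atoms by environment: 6× c (aromatic, X3) → no; 1× C (X3) → no; 1× O (X1) → no; 2× N (X3) → no; 1× C (X2) → no; 1× N (X1) → no; 1× C (X4) → no.
No environment satisfies the query, so 0 matching atoms.

0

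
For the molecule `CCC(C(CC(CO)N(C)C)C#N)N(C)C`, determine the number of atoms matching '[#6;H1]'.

3

The query [#6;H1] means: any carbon bearing exactly one hydrogen.
Check the 16 heavy atoms by environment: 3× C (H2) → no; 3× C (H1) → match; 5× C (H3) → no; 1× C (H0) → no; 3× N (H0) → no; 1× O (H1) → no.
That gives 3 matching atoms.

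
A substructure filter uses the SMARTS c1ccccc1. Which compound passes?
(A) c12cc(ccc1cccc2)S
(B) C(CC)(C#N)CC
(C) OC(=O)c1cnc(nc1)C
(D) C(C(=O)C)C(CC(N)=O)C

A

c1ccccc1 describes six aromatic carbons in a ring (a benzene ring).
(A) contains the required atom environment, so the pattern matches.
(B) has a methyl group (-CH3) but no six-membered all-carbon aromatic ring is present.
(C) has a methyl group (-CH3) but no six-membered all-carbon aromatic ring is present.
(D) has a methyl group (-CH3) but no six-membered all-carbon aromatic ring is present.
So the answer is (A).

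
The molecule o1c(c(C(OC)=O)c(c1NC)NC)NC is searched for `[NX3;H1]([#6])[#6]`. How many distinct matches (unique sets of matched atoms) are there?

[NX3;H1]([#6])[#6] is the SMARTS for a secondary amine: a trivalent nitrogen with one H, bonded to two carbons.
The molecule carries 3 separate instances of an N-methylamino group (-NHCH3) meeting every constraint; each maps to a distinct set of atoms, giving 3 matches.

3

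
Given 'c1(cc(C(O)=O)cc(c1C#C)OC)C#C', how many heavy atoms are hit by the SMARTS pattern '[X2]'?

6

The query [X2] means: any atom with exactly two total connections (bonds + H).
Check the 15 heavy atoms by environment: 6× c (aromatic, X3) → no; 2× O (X2) → match; 1× C (X4) → no; 4× C (X2) → match; 1× C (X3) → no; 1× O (X1) → no.
Summing the matching environments: 2 + 4 = 6 matching atoms.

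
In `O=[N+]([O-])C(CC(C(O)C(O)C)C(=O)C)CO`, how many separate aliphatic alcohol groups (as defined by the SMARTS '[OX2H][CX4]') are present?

[OX2H][CX4] is the SMARTS for an aliphatic alcohol: a hydroxyl oxygen bound to an sp3 (X4) carbon.
The molecule carries 3 separate instances of a hydroxyl group (-OH) meeting every constraint; each maps to a distinct set of atoms, giving 3 matches.

3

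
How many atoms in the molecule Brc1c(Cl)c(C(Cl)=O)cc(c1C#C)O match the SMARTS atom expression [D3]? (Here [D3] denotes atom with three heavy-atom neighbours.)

6

The query [D3] means: atom with exactly three heavy-atom neighbours.
Check the 14 heavy atoms by environment: 5× c (aromatic, D3) → match; 1× c (aromatic, D2) → no; 1× C (D3) → match; 2× O (D1) → no; 2× Cl (D1) → no; 1× C (D2) → no; 1× C (D1) → no; 1× Br (D1) → no.
Summing the matching environments: 5 + 1 = 6 matching atoms.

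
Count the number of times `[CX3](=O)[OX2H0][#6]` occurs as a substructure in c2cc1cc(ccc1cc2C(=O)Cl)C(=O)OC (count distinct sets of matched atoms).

1

[CX3](=O)[OX2H0][#6] is the SMARTS for an ester: a carbonyl carbon bonded to an oxygen that is itself bonded to carbon (no H on that O).
Exactly one fragment in the molecule meets all constraints, giving 1 match.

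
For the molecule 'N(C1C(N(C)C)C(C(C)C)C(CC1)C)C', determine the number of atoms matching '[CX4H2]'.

2

Check the 15 heavy atoms by environment: 5× C (H1, X4) → no; 2× C (H2, X4) → match; 6× C (H3, X4) → no; 1× N (H1, X3) → no; 1× N (H0, X3) → no.
That gives 2 matching atoms.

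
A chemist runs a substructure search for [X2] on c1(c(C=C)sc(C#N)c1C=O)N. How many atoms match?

Check the 12 heavy atoms by environment: 1× s (aromatic, X2) → match; 4× c (aromatic, X3) → no; 1× N (X3) → no; 3× C (X3) → no; 1× C (X2) → match; 1× N (X1) → no; 1× O (X1) → no.
Summing the matching environments: 1 + 1 = 2 matching atoms.

2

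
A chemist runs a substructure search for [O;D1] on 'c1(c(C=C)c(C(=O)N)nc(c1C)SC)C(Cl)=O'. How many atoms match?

2

Check the 17 heavy atoms by environment: 1× n (aromatic, D2) → no; 5× c (aromatic, D3) → no; 3× C (D1) → no; 2× C (D3) → no; 2× O (D1) → match; 1× N (D1) → no; 1× C (D2) → no; 1× Cl (D1) → no; 1× S (D2) → no.
That gives 2 matching atoms.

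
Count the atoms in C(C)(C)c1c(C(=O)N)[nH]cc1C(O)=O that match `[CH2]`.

0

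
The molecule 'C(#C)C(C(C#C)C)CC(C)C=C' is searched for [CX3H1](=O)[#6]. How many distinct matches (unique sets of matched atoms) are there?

[CX3H1](=O)[#6] is the SMARTS for an aldehyde: an sp2 carbon with one H, double-bonded to O and single-bonded to carbon.
No fragment in the molecule satisfies every constraint, giving 0 matches.

0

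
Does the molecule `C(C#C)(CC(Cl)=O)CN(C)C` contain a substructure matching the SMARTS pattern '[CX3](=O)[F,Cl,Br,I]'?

Yes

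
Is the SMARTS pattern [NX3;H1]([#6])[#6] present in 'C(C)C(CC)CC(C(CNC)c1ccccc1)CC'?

Yes

The pattern [NX3;H1]([#6])[#6] describes a trivalent nitrogen with one H, bonded to two carbons — a secondary amine.
The molecule carries an N-methylamino group (-NHCH3), whose atoms satisfy every constraint of the query, so the pattern matches.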